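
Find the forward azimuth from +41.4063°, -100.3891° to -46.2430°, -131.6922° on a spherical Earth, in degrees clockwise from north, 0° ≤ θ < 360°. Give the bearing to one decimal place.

201.1°

Δλ = -131.6922 − -100.3891 = -31.3031°.
θ = atan2( sin Δλ · cos φ₂ , cos φ₁ · sin φ₂ − sin φ₁ · cos φ₂ · cos Δλ )
  = atan2(-0.35933, -0.93257) = -158.928° → normalised to [0°, 360°): 201.072°.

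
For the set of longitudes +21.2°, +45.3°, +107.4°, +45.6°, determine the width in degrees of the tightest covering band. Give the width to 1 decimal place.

86.2°

Sort the longitudes: +21.2°, +45.3°, +45.6°, +107.4°.
Eastward gaps between consecutive values (wrapping around): 24.1°, 0.3°, 61.8°, 273.8°.
Largest gap = 273.8° ⇒ minimal covering band is its complement: 360° − 273.8° = 86.2°.
Band runs from +21.2° eastward to +107.4°.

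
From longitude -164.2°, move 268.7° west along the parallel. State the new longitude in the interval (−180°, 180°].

-72.9°

Start at -164.2°; shift −268.7° → -432.9°.
-432.9° lies outside (−180°, 180°]; add 360° → -72.9°.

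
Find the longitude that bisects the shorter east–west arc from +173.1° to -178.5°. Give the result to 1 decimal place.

+177.3°

Signed shortest Δλ from +173.1° to -178.5° is +8.4°.
Midpoint longitude = +173.1° + (+8.4°)/2 = +173.1° + 4.2° = +177.3°.
(The naïve average (+173.1 + -178.5)/2 = -2.7° is on the wrong side of the globe.)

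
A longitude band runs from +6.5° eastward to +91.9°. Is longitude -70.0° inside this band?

Band width going east from +6.5° to +91.9°: ((91.9 − 6.5) mod 360) = 85.4°.
Offset of -70.0° east of the west edge: ((-70.0 − 6.5) mod 360) = 283.5°.
283.5° > 85.4° ⇒ outside.

No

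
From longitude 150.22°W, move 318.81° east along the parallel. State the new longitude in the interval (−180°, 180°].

Start at -150.22°; shift +318.81° → +168.59°.
+168.59° already lies in (−180°, 180°].

168.59°E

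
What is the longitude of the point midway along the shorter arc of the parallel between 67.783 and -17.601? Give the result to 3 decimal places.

Signed shortest Δλ from +67.783° to -17.601° is -85.384°.
Midpoint longitude = +67.783° + (-85.384°)/2 = +67.783° − 42.692° = +25.091°.

+25.091°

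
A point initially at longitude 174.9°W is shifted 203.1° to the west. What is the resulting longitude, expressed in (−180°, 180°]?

Start at -174.9°; shift −203.1° → -378.0°.
-378.0° lies outside (−180°, 180°]; add 360° → -18.0°.

18.0°W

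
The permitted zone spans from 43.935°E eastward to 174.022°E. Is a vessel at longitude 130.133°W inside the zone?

Band width going east from +43.935° to +174.022°: ((174.022 − 43.935) mod 360) = 130.087°.
Offset of -130.133° east of the west edge: ((-130.133 − 43.935) mod 360) = 185.932°.
185.932° > 130.087° ⇒ outside.

No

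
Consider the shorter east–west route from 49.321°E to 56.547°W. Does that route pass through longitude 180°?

No

Signed shortest Δλ = ((-56.547 − 49.321 + 180) mod 360) − 180 = -105.868°.
Going west by 105.868° from +49.321° reaches -56.547° without touching 180°.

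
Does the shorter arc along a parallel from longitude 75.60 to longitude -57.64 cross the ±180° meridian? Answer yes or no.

Signed shortest Δλ = ((-57.64 − 75.60 + 180) mod 360) − 180 = -133.24°.
Going west by 133.24° from +75.60° reaches -57.64° without touching 180°.

No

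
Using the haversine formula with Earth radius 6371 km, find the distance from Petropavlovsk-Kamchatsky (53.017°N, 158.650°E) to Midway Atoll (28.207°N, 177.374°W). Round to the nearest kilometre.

Δλ = -177.374 − 158.650 = -336.024°; wrapped into (−180°, 180°]: 23.976°.
Δφ = 28.207 − 53.017 = -24.810°.
a = sin²(Δφ/2) + cos φ₁ · cos φ₂ · sin²(Δλ/2) = 0.069019.
c = 2·atan2(√a, √(1−a)) = 0.53167 rad → d = 6371·c ≈ 3387.27 km.

3387 km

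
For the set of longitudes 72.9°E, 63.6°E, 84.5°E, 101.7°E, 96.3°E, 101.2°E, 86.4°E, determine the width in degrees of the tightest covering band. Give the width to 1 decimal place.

38.1°

Sort the longitudes: +63.6°, +72.9°, +84.5°, +86.4°, +96.3°, +101.2°, +101.7°.
Eastward gaps between consecutive values (wrapping around): 9.3°, 11.6°, 1.9°, 9.9°, 4.9°, 0.5°, 321.9°.
Largest gap = 321.9° ⇒ minimal covering band is its complement: 360° − 321.9° = 38.1°.
Band runs from +63.6° eastward to +101.7°.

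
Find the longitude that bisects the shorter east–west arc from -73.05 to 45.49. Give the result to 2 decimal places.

Signed shortest Δλ from -73.05° to +45.49° is +118.54°.
Midpoint longitude = -73.05° + (+118.54°)/2 = -73.05° + 59.27° = -13.78°.

-13.78°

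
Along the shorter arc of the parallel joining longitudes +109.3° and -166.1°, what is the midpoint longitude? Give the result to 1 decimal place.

+151.6°

Signed shortest Δλ from +109.3° to -166.1° is +84.6°.
Midpoint longitude = +109.3° + (+84.6°)/2 = +109.3° + 42.3° = +151.6°.
(The naïve average (+109.3 + -166.1)/2 = -28.4° is on the wrong side of the globe.)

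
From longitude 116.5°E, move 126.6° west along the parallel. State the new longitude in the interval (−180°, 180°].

10.1°W

Start at +116.5°; shift −126.6° → -10.1°.
-10.1° already lies in (−180°, 180°].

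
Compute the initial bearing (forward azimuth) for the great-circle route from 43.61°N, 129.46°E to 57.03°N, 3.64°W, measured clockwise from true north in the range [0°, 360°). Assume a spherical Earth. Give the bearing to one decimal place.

335.3°

Δλ = -3.64 − 129.46 = -133.10°.
θ = atan2( sin Δλ · cos φ₂ , cos φ₁ · sin φ₂ − sin φ₁ · cos φ₂ · cos Δλ )
  = atan2(-0.39735, 0.86392) = -24.700° → normalised to [0°, 360°): 335.300°.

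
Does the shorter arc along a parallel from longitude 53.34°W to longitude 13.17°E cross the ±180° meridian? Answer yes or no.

Signed shortest Δλ = ((13.17 − -53.34 + 180) mod 360) − 180 = 66.51°.
Going east by 66.51° from -53.34° reaches +13.17° without touching 180°.

No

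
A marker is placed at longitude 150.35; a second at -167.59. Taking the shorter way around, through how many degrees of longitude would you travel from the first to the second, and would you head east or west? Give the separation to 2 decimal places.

42.06° east

Raw difference: -167.59 − 150.35 = -317.94°.
Normalise into (−180°, 180°]: -317.94° + 360° = 42.06°.
Positive ⇒ the second point lies to the east; separation 42.06°.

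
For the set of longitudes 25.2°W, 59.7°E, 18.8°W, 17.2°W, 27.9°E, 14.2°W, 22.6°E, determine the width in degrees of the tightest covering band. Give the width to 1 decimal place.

84.9°

Sort the longitudes: -25.2°, -18.8°, -17.2°, -14.2°, +22.6°, +27.9°, +59.7°.
Eastward gaps between consecutive values (wrapping around): 6.4°, 1.6°, 3.0°, 36.8°, 5.3°, 31.8°, 275.1°.
Largest gap = 275.1° ⇒ minimal covering band is its complement: 360° − 275.1° = 84.9°.
Band runs from -25.2° eastward to +59.7°.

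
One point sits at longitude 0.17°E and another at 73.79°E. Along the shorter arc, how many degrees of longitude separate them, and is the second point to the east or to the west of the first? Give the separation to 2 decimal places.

Raw difference: 73.79 − 0.17 = 73.62°.
Normalise into (−180°, 180°]: 73.62° stays 73.62°.
Positive ⇒ the second point lies to the east; separation 73.62°.

73.62° east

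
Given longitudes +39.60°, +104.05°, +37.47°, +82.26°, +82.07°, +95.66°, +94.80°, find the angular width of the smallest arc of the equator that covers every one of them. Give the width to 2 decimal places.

66.58°

Sort the longitudes: +37.47°, +39.60°, +82.07°, +82.26°, +94.80°, +95.66°, +104.05°.
Eastward gaps between consecutive values (wrapping around): 2.13°, 42.47°, 0.19°, 12.54°, 0.86°, 8.39°, 293.42°.
Largest gap = 293.42° ⇒ minimal covering band is its complement: 360° − 293.42° = 66.58°.
Band runs from +37.47° eastward to +104.05°.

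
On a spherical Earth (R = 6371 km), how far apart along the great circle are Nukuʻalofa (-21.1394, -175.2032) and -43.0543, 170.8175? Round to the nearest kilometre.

2761 km

Δλ = 170.8175 − -175.2032 = 346.0207°; wrapped into (−180°, 180°]: -13.9793°.
Δφ = -43.0543 − -21.1394 = -21.9149°.
a = sin²(Δφ/2) + cos φ₁ · cos φ₂ · sin²(Δλ/2) = 0.046223.
c = 2·atan2(√a, √(1−a)) = 0.43337 rad → d = 6371·c ≈ 2761.02 km.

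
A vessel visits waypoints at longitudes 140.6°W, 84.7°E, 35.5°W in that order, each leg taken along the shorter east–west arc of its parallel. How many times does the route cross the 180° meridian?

Leg 1: -140.6° → +84.7°, shortest Δλ = -134.7° (west) — crosses 180°.
Leg 2: +84.7° → -35.5°, shortest Δλ = -120.2° (west) — does not cross 180°.
Total crossings: 1.

1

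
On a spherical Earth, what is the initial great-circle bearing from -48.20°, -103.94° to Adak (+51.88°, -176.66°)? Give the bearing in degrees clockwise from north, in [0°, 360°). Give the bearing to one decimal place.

318.3°

Δλ = -176.66 − -103.94 = -72.72°.
θ = atan2( sin Δλ · cos φ₂ , cos φ₁ · sin φ₂ − sin φ₁ · cos φ₂ · cos Δλ )
  = atan2(-0.58945, 0.66107) = -41.722° → normalised to [0°, 360°): 318.278°.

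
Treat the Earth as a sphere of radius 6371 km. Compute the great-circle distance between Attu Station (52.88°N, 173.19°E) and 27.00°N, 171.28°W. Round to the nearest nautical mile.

1702 nmi

Δλ = -171.28 − 173.19 = -344.47°; wrapped into (−180°, 180°]: 15.53°.
Δφ = 27.00 − 52.88 = -25.88°.
a = sin²(Δφ/2) + cos φ₁ · cos φ₂ · sin²(Δλ/2) = 0.059961.
c = 2·atan2(√a, √(1−a)) = 0.49477 rad → d = 6371·c ≈ 3152.17 km ≈ 1702.04 nmi.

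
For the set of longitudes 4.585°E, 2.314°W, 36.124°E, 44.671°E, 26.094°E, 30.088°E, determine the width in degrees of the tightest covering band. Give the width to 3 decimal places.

46.985°

Sort the longitudes: -2.314°, +4.585°, +26.094°, +30.088°, +36.124°, +44.671°.
Eastward gaps between consecutive values (wrapping around): 6.899°, 21.509°, 3.994°, 6.036°, 8.547°, 313.015°.
Largest gap = 313.015° ⇒ minimal covering band is its complement: 360° − 313.015° = 46.985°.
Band runs from -2.314° eastward to +44.671°.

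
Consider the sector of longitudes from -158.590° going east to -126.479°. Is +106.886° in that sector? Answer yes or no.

No

Band width going east from -158.590° to -126.479°: ((-126.479 − -158.590) mod 360) = 32.111°.
Offset of +106.886° east of the west edge: ((106.886 − -158.590) mod 360) = 265.476°.
265.476° > 32.111° ⇒ outside.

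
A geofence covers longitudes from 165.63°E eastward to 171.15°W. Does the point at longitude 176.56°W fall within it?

Band width going east from +165.63° to -171.15°: ((-171.15 − 165.63) mod 360) = 23.22°.
Offset of -176.56° east of the west edge: ((-176.56 − 165.63) mod 360) = 17.81°.
17.81° ≤ 23.22° ⇒ inside.

Yes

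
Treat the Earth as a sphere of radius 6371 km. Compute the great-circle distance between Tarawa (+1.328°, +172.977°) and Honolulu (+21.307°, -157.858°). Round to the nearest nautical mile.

2086 nmi

Δλ = -157.858 − 172.977 = -330.835°; wrapped into (−180°, 180°]: 29.165°.
Δφ = 21.307 − 1.328 = 19.979°.
a = sin²(Δφ/2) + cos φ₁ · cos φ₂ · sin²(Δλ/2) = 0.089132.
c = 2·atan2(√a, √(1−a)) = 0.60635 rad → d = 6371·c ≈ 3863.03 km ≈ 2085.87 nmi.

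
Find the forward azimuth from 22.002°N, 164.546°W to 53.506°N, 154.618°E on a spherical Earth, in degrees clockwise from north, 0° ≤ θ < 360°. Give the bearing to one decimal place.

326.0°

Δλ = 154.618 − -164.546 = 319.164°; wrapped into (−180°, 180°]: -40.836°.
θ = atan2( sin Δλ · cos φ₂ , cos φ₁ · sin φ₂ − sin φ₁ · cos φ₂ · cos Δλ )
  = atan2(-0.38890, 0.57679) = -33.989° → normalised to [0°, 360°): 326.011°.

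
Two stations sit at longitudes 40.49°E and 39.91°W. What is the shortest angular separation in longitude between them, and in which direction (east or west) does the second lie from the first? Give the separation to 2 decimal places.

80.40° west

Raw difference: -39.91 − 40.49 = -80.4°.
Normalise into (−180°, 180°]: -80.4° stays -80.4°.
Negative ⇒ the second point lies to the west; separation 80.40°.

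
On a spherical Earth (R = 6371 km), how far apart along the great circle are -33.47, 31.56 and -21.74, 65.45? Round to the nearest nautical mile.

1925 nmi

Δλ = 65.45 − 31.56 = 33.89°.
Δφ = -21.74 − -33.47 = 11.73°.
a = sin²(Δφ/2) + cos φ₁ · cos φ₂ · sin²(Δλ/2) = 0.076261.
c = 2·atan2(√a, √(1−a)) = 0.55958 rad → d = 6371·c ≈ 3565.09 km ≈ 1924.99 nmi.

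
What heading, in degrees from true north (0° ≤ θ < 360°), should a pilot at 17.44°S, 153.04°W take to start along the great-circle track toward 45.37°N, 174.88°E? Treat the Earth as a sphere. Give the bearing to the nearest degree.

Δλ = 174.88 − -153.04 = 327.92°; wrapped into (−180°, 180°]: -32.08°.
θ = atan2( sin Δλ · cos φ₂ , cos φ₁ · sin φ₂ − sin φ₁ · cos φ₂ · cos Δλ )
  = atan2(-0.37311, 0.85735) = -23.518° → normalised to [0°, 360°): 336.482°.

336°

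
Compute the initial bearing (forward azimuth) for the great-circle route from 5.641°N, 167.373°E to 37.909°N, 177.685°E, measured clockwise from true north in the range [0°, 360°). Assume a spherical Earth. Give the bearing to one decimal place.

14.8°

Δλ = 177.685 − 167.373 = 10.312°.
θ = atan2( sin Δλ · cos φ₂ , cos φ₁ · sin φ₂ − sin φ₁ · cos φ₂ · cos Δλ )
  = atan2(0.14124, 0.53513) = 14.785° → normalised to [0°, 360°): 14.785°.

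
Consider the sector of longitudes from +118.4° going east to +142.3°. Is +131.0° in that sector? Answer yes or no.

Yes

Band width going east from +118.4° to +142.3°: ((142.3 − 118.4) mod 360) = 23.9°.
Offset of +131.0° east of the west edge: ((131.0 − 118.4) mod 360) = 12.6°.
12.6° ≤ 23.9° ⇒ inside.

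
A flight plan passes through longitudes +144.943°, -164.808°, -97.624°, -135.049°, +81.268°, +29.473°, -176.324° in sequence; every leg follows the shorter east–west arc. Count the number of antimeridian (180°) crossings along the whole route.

Leg 1: +144.943° → -164.808°, shortest Δλ = 50.249° (east) — crosses 180°.
Leg 2: -164.808° → -97.624°, shortest Δλ = 67.184° (east) — does not cross 180°.
Leg 3: -97.624° → -135.049°, shortest Δλ = -37.425° (west) — does not cross 180°.
Leg 4: -135.049° → +81.268°, shortest Δλ = -143.683° (west) — crosses 180°.
Leg 5: +81.268° → +29.473°, shortest Δλ = -51.795° (west) — does not cross 180°.
Leg 6: +29.473° → -176.324°, shortest Δλ = 154.203° (east) — crosses 180°.
Total crossings: 3.

3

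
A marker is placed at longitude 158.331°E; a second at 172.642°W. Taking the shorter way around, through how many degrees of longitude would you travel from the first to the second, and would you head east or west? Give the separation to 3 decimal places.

29.027° east

Raw difference: -172.642 − 158.331 = -330.973°.
Normalise into (−180°, 180°]: -330.973° + 360° = 29.027°.
Positive ⇒ the second point lies to the east; separation 29.027°.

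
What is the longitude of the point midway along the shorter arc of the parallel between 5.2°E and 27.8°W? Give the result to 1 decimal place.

Signed shortest Δλ from +5.2° to -27.8° is -33.0°.
Midpoint longitude = +5.2° + (-33.0°)/2 = +5.2° − 16.5° = -11.3°.

11.3°W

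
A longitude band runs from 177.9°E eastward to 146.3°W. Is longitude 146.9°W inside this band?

Band width going east from +177.9° to -146.3°: ((-146.3 − 177.9) mod 360) = 35.8°.
Offset of -146.9° east of the west edge: ((-146.9 − 177.9) mod 360) = 35.2°.
35.2° ≤ 35.8° ⇒ inside.

Yes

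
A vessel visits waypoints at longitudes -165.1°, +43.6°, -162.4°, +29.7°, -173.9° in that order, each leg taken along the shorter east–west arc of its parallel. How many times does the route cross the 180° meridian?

4

Leg 1: -165.1° → +43.6°, shortest Δλ = -151.3° (west) — crosses 180°.
Leg 2: +43.6° → -162.4°, shortest Δλ = 154.0° (east) — crosses 180°.
Leg 3: -162.4° → +29.7°, shortest Δλ = -167.9° (west) — crosses 180°.
Leg 4: +29.7° → -173.9°, shortest Δλ = 156.4° (east) — crosses 180°.
Total crossings: 4.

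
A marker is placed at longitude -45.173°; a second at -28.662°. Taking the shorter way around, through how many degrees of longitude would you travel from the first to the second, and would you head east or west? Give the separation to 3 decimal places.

Raw difference: -28.662 − -45.173 = 16.511°.
Normalise into (−180°, 180°]: 16.511° stays 16.511°.
Positive ⇒ the second point lies to the east; separation 16.511°.

16.511° east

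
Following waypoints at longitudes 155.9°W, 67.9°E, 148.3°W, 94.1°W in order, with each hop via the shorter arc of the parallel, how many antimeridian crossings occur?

Leg 1: -155.9° → +67.9°, shortest Δλ = -136.2° (west) — crosses 180°.
Leg 2: +67.9° → -148.3°, shortest Δλ = 143.8° (east) — crosses 180°.
Leg 3: -148.3° → -94.1°, shortest Δλ = 54.2° (east) — does not cross 180°.
Total crossings: 2.

2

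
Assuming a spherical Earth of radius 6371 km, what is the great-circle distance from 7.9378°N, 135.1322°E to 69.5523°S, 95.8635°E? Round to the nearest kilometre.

Δλ = 95.8635 − 135.1322 = -39.2687°.
Δφ = -69.5523 − 7.9378 = -77.4901°.
a = sin²(Δφ/2) + cos φ₁ · cos φ₂ · sin²(Δλ/2) = 0.430762.
c = 2·atan2(√a, √(1−a)) = 1.43187 rad → d = 6371·c ≈ 9122.47 km.

9122 km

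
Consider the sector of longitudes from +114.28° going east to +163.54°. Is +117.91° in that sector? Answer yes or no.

Band width going east from +114.28° to +163.54°: ((163.54 − 114.28) mod 360) = 49.26°.
Offset of +117.91° east of the west edge: ((117.91 − 114.28) mod 360) = 3.63°.
3.63° ≤ 49.26° ⇒ inside.

Yes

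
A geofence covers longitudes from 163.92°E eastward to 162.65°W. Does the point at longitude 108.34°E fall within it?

Band width going east from +163.92° to -162.65°: ((-162.65 − 163.92) mod 360) = 33.43°.
Offset of +108.34° east of the west edge: ((108.34 − 163.92) mod 360) = 304.42°.
304.42° > 33.43° ⇒ outside.

No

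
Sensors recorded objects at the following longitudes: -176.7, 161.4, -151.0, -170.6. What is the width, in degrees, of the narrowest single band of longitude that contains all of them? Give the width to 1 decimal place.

47.6°

Sort the longitudes: -176.7°, -170.6°, -151.0°, +161.4°.
Eastward gaps between consecutive values (wrapping around): 6.1°, 19.6°, 312.4°, 21.9°.
Largest gap = 312.4° ⇒ minimal covering band is its complement: 360° − 312.4° = 47.6°.
Band runs from +161.4° eastward to -151.0°, crossing the antimeridian.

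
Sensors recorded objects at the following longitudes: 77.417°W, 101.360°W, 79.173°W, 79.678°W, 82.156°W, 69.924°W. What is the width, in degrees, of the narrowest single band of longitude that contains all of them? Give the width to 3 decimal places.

31.436°

Sort the longitudes: -101.360°, -82.156°, -79.678°, -79.173°, -77.417°, -69.924°.
Eastward gaps between consecutive values (wrapping around): 19.204°, 2.478°, 0.505°, 1.756°, 7.493°, 328.564°.
Largest gap = 328.564° ⇒ minimal covering band is its complement: 360° − 328.564° = 31.436°.
Band runs from -101.360° eastward to -69.924°.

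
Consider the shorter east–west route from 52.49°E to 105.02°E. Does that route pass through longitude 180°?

No

Signed shortest Δλ = ((105.02 − 52.49 + 180) mod 360) − 180 = 52.53°.
Going east by 52.53° from +52.49° reaches +105.02° without touching 180°.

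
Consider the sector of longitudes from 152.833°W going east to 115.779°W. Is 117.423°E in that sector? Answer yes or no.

Band width going east from -152.833° to -115.779°: ((-115.779 − -152.833) mod 360) = 37.054°.
Offset of +117.423° east of the west edge: ((117.423 − -152.833) mod 360) = 270.256°.
270.256° > 37.054° ⇒ outside.

No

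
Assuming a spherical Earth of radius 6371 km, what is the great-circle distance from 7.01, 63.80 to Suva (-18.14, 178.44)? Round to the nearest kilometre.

12848 km

Δλ = 178.44 − 63.80 = 114.64°.
Δφ = -18.14 − 7.01 = -25.15°.
a = sin²(Δφ/2) + cos φ₁ · cos φ₂ · sin²(Δλ/2) = 0.715615.
c = 2·atan2(√a, √(1−a)) = 2.01665 rad → d = 6371·c ≈ 12848.08 km.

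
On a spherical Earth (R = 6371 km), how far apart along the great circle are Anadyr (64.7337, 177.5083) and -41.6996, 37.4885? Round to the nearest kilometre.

Δλ = 37.4885 − 177.5083 = -140.0198°.
Δφ = -41.6996 − 64.7337 = -106.4333°.
a = sin²(Δφ/2) + cos φ₁ · cos φ₂ · sin²(Δλ/2) = 0.922892.
c = 2·atan2(√a, √(1−a)) = 2.57883 rad → d = 6371·c ≈ 16429.73 km.

16430 km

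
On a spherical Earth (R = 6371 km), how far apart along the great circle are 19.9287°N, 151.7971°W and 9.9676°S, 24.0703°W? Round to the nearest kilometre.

14313 km

Δλ = -24.0703 − -151.7971 = 127.7268°.
Δφ = -9.9676 − 19.9287 = -29.8963°.
a = sin²(Δφ/2) + cos φ₁ · cos φ₂ · sin²(Δλ/2) = 0.812785.
c = 2·atan2(√a, √(1−a)) = 2.24666 rad → d = 6371·c ≈ 14313.46 km.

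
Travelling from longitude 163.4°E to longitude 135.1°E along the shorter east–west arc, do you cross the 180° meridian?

No

Signed shortest Δλ = ((135.1 − 163.4 + 180) mod 360) − 180 = -28.3°.
Going west by 28.3° from +163.4° reaches +135.1° without touching 180°.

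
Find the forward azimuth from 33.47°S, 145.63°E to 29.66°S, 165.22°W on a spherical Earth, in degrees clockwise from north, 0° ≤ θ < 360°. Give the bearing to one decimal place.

Δλ = -165.22 − 145.63 = -310.85°; wrapped into (−180°, 180°]: 49.15°.
θ = atan2( sin Δλ · cos φ₂ , cos φ₁ · sin φ₂ − sin φ₁ · cos φ₂ · cos Δλ )
  = atan2(0.65732, -0.09933) = 98.593° → normalised to [0°, 360°): 98.593°.

98.6°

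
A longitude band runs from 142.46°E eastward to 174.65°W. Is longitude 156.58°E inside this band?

Band width going east from +142.46° to -174.65°: ((-174.65 − 142.46) mod 360) = 42.89°.
Offset of +156.58° east of the west edge: ((156.58 − 142.46) mod 360) = 14.12°.
14.12° ≤ 42.89° ⇒ inside.

Yes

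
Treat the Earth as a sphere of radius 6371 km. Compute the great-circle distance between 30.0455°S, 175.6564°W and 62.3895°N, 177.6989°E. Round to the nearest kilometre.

Δλ = 177.6989 − -175.6564 = 353.3553°; wrapped into (−180°, 180°]: -6.6447°.
Δφ = 62.3895 − -30.0455 = 92.4350°.
a = sin²(Δφ/2) + cos φ₁ · cos φ₂ · sin²(Δλ/2) = 0.522590.
c = 2·atan2(√a, √(1−a)) = 1.61599 rad → d = 6371·c ≈ 10295.49 km.

10295 km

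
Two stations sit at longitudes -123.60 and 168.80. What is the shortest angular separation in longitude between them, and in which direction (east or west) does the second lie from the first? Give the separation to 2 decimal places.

67.60° west

Raw difference: 168.80 − -123.60 = 292.4°.
Normalise into (−180°, 180°]: 292.4° − 360° = -67.6°.
Negative ⇒ the second point lies to the west; separation 67.60°.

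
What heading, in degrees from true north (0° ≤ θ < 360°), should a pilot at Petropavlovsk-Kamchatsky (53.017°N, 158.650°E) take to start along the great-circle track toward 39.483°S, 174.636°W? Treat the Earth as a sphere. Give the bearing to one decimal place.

Δλ = -174.636 − 158.650 = -333.286°; wrapped into (−180°, 180°]: 26.714°.
θ = atan2( sin Δλ · cos φ₂ , cos φ₁ · sin φ₂ − sin φ₁ · cos φ₂ · cos Δλ )
  = atan2(0.34696, -0.93324) = 159.606° → normalised to [0°, 360°): 159.606°.

159.6°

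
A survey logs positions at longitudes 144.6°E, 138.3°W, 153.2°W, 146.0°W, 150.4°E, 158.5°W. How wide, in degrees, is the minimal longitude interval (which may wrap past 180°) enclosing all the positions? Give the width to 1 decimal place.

Sort the longitudes: -158.5°, -153.2°, -146.0°, -138.3°, +144.6°, +150.4°.
Eastward gaps between consecutive values (wrapping around): 5.3°, 7.2°, 7.7°, 282.9°, 5.8°, 51.1°.
Largest gap = 282.9° ⇒ minimal covering band is its complement: 360° − 282.9° = 77.1°.
Band runs from +144.6° eastward to -138.3°, crossing the antimeridian.

77.1°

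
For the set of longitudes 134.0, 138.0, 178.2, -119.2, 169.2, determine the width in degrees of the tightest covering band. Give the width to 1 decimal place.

106.8°

Sort the longitudes: -119.2°, +134.0°, +138.0°, +169.2°, +178.2°.
Eastward gaps between consecutive values (wrapping around): 253.2°, 4.0°, 31.2°, 9.0°, 62.6°.
Largest gap = 253.2° ⇒ minimal covering band is its complement: 360° − 253.2° = 106.8°.
Band runs from +134.0° eastward to -119.2°, crossing the antimeridian.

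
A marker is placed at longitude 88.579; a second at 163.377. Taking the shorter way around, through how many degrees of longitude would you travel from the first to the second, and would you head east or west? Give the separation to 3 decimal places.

Raw difference: 163.377 − 88.579 = 74.798°.
Normalise into (−180°, 180°]: 74.798° stays 74.798°.
Positive ⇒ the second point lies to the east; separation 74.798°.

74.798° east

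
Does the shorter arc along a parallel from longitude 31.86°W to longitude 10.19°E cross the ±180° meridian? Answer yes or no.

Signed shortest Δλ = ((10.19 − -31.86 + 180) mod 360) − 180 = 42.05°.
Going east by 42.05° from -31.86° reaches +10.19° without touching 180°.

No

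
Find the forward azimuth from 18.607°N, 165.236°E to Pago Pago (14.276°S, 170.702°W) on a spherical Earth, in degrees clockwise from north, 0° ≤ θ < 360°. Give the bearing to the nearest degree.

Δλ = -170.702 − 165.236 = -335.938°; wrapped into (−180°, 180°]: 24.062°.
θ = atan2( sin Δλ · cos φ₂ , cos φ₁ · sin φ₂ − sin φ₁ · cos φ₂ · cos Δλ )
  = atan2(0.39513, -0.51606) = 142.559° → normalised to [0°, 360°): 142.559°.

143°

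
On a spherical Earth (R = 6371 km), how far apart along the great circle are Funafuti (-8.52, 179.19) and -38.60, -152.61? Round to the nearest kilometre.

Δλ = -152.61 − 179.19 = -331.80°; wrapped into (−180°, 180°]: 28.20°.
Δφ = -38.60 − -8.52 = -30.08°.
a = sin²(Δφ/2) + cos φ₁ · cos φ₂ · sin²(Δλ/2) = 0.113207.
c = 2·atan2(√a, √(1−a)) = 0.68632 rad → d = 6371·c ≈ 4372.51 km.

4373 km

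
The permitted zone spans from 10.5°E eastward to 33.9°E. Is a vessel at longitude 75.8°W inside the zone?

No

Band width going east from +10.5° to +33.9°: ((33.9 − 10.5) mod 360) = 23.4°.
Offset of -75.8° east of the west edge: ((-75.8 − 10.5) mod 360) = 273.7°.
273.7° > 23.4° ⇒ outside.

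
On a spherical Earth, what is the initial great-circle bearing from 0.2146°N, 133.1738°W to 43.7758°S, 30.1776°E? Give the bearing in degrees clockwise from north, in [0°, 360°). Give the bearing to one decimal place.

Δλ = 30.1776 − -133.1738 = 163.3514°.
θ = atan2( sin Δλ · cos φ₂ , cos φ₁ · sin φ₂ − sin φ₁ · cos φ₂ · cos Δλ )
  = atan2(0.20687, -0.68924) = 163.293° → normalised to [0°, 360°): 163.293°.

163.3°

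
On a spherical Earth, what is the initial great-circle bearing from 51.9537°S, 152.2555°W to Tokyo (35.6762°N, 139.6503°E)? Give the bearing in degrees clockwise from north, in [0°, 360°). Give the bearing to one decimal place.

308.4°

Δλ = 139.6503 − -152.2555 = 291.9058°; wrapped into (−180°, 180°]: -68.0942°.
θ = atan2( sin Δλ · cos φ₂ , cos φ₁ · sin φ₂ − sin φ₁ · cos φ₂ · cos Δλ )
  = atan2(-0.75367, 0.59809) = -51.566° → normalised to [0°, 360°): 308.434°.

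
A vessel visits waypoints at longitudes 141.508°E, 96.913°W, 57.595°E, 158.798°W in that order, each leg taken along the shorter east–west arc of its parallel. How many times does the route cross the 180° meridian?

2

Leg 1: +141.508° → -96.913°, shortest Δλ = 121.579° (east) — crosses 180°.
Leg 2: -96.913° → +57.595°, shortest Δλ = 154.508° (east) — does not cross 180°.
Leg 3: +57.595° → -158.798°, shortest Δλ = 143.607° (east) — crosses 180°.
Total crossings: 2.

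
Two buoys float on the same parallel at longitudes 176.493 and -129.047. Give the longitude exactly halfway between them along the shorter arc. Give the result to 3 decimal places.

-156.277°

Signed shortest Δλ from +176.493° to -129.047° is +54.460°.
Midpoint longitude = +176.493° + (+54.460°)/2 = +176.493° + 27.230° = +203.723°.
Normalise into (−180°, 180°]: -156.277°.
(The naïve average (+176.493 + -129.047)/2 = 23.723° is on the wrong side of the globe.)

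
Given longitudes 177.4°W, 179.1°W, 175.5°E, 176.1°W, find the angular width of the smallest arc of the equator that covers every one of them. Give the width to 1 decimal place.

8.4°

Sort the longitudes: -179.1°, -177.4°, -176.1°, +175.5°.
Eastward gaps between consecutive values (wrapping around): 1.7°, 1.3°, 351.6°, 5.4°.
Largest gap = 351.6° ⇒ minimal covering band is its complement: 360° − 351.6° = 8.4°.
Band runs from +175.5° eastward to -176.1°, crossing the antimeridian.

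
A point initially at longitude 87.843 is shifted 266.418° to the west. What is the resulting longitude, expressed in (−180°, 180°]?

Start at +87.843°; shift −266.418° → -178.575°.
-178.575° already lies in (−180°, 180°].

-178.575°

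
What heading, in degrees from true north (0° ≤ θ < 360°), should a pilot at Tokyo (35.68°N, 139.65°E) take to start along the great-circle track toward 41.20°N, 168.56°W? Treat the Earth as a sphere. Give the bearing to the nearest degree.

66°

Δλ = -168.56 − 139.65 = -308.21°; wrapped into (−180°, 180°]: 51.79°.
θ = atan2( sin Δλ · cos φ₂ , cos φ₁ · sin φ₂ − sin φ₁ · cos φ₂ · cos Δλ )
  = atan2(0.59121, 0.26360) = 65.970° → normalised to [0°, 360°): 65.970°.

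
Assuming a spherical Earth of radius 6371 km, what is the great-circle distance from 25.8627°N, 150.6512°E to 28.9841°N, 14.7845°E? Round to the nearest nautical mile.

6647 nmi

Δλ = 14.7845 − 150.6512 = -135.8667°.
Δφ = 28.9841 − 25.8627 = 3.1214°.
a = sin²(Δφ/2) + cos φ₁ · cos φ₂ · sin²(Δλ/2) = 0.676786.
c = 2·atan2(√a, √(1−a)) = 1.93218 rad → d = 6371·c ≈ 12309.94 km ≈ 6646.84 nmi.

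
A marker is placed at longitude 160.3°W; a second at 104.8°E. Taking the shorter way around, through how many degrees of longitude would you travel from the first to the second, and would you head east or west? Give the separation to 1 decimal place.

Raw difference: 104.8 − -160.3 = 265.1°.
Normalise into (−180°, 180°]: 265.1° − 360° = -94.9°.
Negative ⇒ the second point lies to the west; separation 94.9°.

94.9° west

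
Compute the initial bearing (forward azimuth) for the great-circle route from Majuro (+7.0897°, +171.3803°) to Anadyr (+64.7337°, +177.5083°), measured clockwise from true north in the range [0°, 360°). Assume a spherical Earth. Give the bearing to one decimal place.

3.1°

Δλ = 177.5083 − 171.3803 = 6.1280°.
θ = atan2( sin Δλ · cos φ₂ , cos φ₁ · sin φ₂ − sin φ₁ · cos φ₂ · cos Δλ )
  = atan2(0.04556, 0.84504) = 3.086° → normalised to [0°, 360°): 3.086°.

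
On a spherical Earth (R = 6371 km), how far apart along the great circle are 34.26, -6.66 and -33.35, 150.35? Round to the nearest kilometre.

17893 km

Δλ = 150.35 − -6.66 = 157.01°.
Δφ = -33.35 − 34.26 = -67.61°.
a = sin²(Δφ/2) + cos φ₁ · cos φ₂ · sin²(Δλ/2) = 0.972519.
c = 2·atan2(√a, √(1−a)) = 2.80851 rad → d = 6371·c ≈ 17893.00 km.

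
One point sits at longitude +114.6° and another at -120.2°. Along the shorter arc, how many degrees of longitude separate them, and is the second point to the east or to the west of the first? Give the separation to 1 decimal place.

125.2° east

Raw difference: -120.2 − 114.6 = -234.8°.
Normalise into (−180°, 180°]: -234.8° + 360° = 125.2°.
Positive ⇒ the second point lies to the east; separation 125.2°.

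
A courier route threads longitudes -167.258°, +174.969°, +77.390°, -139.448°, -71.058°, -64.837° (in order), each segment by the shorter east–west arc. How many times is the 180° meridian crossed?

Leg 1: -167.258° → +174.969°, shortest Δλ = -17.773° (west) — crosses 180°.
Leg 2: +174.969° → +77.390°, shortest Δλ = -97.579° (west) — does not cross 180°.
Leg 3: +77.390° → -139.448°, shortest Δλ = 143.162° (east) — crosses 180°.
Leg 4: -139.448° → -71.058°, shortest Δλ = 68.39° (east) — does not cross 180°.
Leg 5: -71.058° → -64.837°, shortest Δλ = 6.221° (east) — does not cross 180°.
Total crossings: 2.

2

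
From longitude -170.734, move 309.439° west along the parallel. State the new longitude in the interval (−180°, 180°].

Start at -170.734°; shift −309.439° → -480.173°.
-480.173° lies outside (−180°, 180°]; add 360° → -120.173°.

-120.173°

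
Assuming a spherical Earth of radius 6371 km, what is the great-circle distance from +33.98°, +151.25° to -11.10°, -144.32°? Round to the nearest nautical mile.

Δλ = -144.32 − 151.25 = -295.57°; wrapped into (−180°, 180°]: 64.43°.
Δφ = -11.10 − 33.98 = -45.08°.
a = sin²(Δφ/2) + cos φ₁ · cos φ₂ · sin²(Δλ/2) = 0.378194.
c = 2·atan2(√a, √(1−a)) = 1.32471 rad → d = 6371·c ≈ 8439.72 km ≈ 4557.08 nmi.

4557 nmi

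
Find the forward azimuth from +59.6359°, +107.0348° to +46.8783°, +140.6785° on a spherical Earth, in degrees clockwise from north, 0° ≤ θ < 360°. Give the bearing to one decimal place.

Δλ = 140.6785 − 107.0348 = 33.6437°.
θ = atan2( sin Δλ · cos φ₂ , cos φ₁ · sin φ₂ − sin φ₁ · cos φ₂ · cos Δλ )
  = atan2(0.37871, -0.12204) = 107.861° → normalised to [0°, 360°): 107.861°.

107.9°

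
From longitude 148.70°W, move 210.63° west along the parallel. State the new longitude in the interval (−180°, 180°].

Start at -148.70°; shift −210.63° → -359.33°.
-359.33° lies outside (−180°, 180°]; add 360° → +0.67°.

0.67°E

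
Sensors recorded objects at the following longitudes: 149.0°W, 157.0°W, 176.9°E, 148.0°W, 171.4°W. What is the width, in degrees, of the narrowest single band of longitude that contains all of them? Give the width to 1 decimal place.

Sort the longitudes: -171.4°, -157.0°, -149.0°, -148.0°, +176.9°.
Eastward gaps between consecutive values (wrapping around): 14.4°, 8.0°, 1.0°, 324.9°, 11.7°.
Largest gap = 324.9° ⇒ minimal covering band is its complement: 360° − 324.9° = 35.1°.
Band runs from +176.9° eastward to -148.0°, crossing the antimeridian.

35.1°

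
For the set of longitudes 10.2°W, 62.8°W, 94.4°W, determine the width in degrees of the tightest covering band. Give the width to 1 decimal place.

Sort the longitudes: -94.4°, -62.8°, -10.2°.
Eastward gaps between consecutive values (wrapping around): 31.6°, 52.6°, 275.8°.
Largest gap = 275.8° ⇒ minimal covering band is its complement: 360° − 275.8° = 84.2°.
Band runs from -94.4° eastward to -10.2°.

84.2°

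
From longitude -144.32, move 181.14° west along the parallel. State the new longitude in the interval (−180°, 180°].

Start at -144.32°; shift −181.14° → -325.46°.
-325.46° lies outside (−180°, 180°]; add 360° → +34.54°.

+34.54°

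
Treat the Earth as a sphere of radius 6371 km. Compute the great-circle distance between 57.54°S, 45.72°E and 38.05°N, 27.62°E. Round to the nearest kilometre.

10763 km

Δλ = 27.62 − 45.72 = -18.10°.
Δφ = 38.05 − -57.54 = 95.59°.
a = sin²(Δφ/2) + cos φ₁ · cos φ₂ · sin²(Δλ/2) = 0.559162.
c = 2·atan2(√a, √(1−a)) = 1.68940 rad → d = 6371·c ≈ 10763.15 km.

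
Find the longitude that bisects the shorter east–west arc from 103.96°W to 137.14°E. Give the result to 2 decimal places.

Signed shortest Δλ from -103.96° to +137.14° is -118.90°.
Midpoint longitude = -103.96° + (-118.90°)/2 = -103.96° − 59.45° = -163.41°.
(The naïve average (-103.96 + +137.14)/2 = 16.59° is on the wrong side of the globe.)

163.41°W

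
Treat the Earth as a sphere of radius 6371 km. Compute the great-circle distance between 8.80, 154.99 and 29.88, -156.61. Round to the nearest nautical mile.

2992 nmi

Δλ = -156.61 − 154.99 = -311.60°; wrapped into (−180°, 180°]: 48.40°.
Δφ = 29.88 − 8.80 = 21.08°.
a = sin²(Δφ/2) + cos φ₁ · cos φ₂ · sin²(Δλ/2) = 0.177445.
c = 2·atan2(√a, √(1−a)) = 0.86963 rad → d = 6371·c ≈ 5540.41 km ≈ 2991.58 nmi.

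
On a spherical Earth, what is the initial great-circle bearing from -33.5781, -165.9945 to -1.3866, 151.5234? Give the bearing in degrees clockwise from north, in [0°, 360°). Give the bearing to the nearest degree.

Δλ = 151.5234 − -165.9945 = 317.5179°; wrapped into (−180°, 180°]: -42.4821°.
θ = atan2( sin Δλ · cos φ₂ , cos φ₁ · sin φ₂ − sin φ₁ · cos φ₂ · cos Δλ )
  = atan2(-0.67516, 0.38761) = -60.140° → normalised to [0°, 360°): 299.860°.

300°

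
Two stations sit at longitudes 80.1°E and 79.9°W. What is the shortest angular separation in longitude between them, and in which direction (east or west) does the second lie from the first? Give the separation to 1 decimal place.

Raw difference: -79.9 − 80.1 = -160.0°.
Normalise into (−180°, 180°]: -160.0° stays -160.0°.
Negative ⇒ the second point lies to the west; separation 160.0°.

160.0° west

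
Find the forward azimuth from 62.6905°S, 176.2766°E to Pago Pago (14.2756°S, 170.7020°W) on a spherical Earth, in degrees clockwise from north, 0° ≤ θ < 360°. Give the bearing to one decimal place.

Δλ = -170.7020 − 176.2766 = -346.9786°; wrapped into (−180°, 180°]: 13.0214°.
θ = atan2( sin Δλ · cos φ₂ , cos φ₁ · sin φ₂ − sin φ₁ · cos φ₂ · cos Δλ )
  = atan2(0.21836, 0.72583) = 16.743° → normalised to [0°, 360°): 16.743°.

16.7°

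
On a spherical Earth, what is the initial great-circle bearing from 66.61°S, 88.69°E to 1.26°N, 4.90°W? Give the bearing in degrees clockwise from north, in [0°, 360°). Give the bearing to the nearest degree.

Δλ = -4.90 − 88.69 = -93.59°.
θ = atan2( sin Δλ · cos φ₂ , cos φ₁ · sin φ₂ − sin φ₁ · cos φ₂ · cos Δλ )
  = atan2(-0.99780, -0.04873) = -92.796° → normalised to [0°, 360°): 267.204°.

267°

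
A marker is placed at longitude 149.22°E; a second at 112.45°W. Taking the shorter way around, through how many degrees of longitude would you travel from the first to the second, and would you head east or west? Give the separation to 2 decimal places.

Raw difference: -112.45 − 149.22 = -261.67°.
Normalise into (−180°, 180°]: -261.67° + 360° = 98.33°.
Positive ⇒ the second point lies to the east; separation 98.33°.

98.33° east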